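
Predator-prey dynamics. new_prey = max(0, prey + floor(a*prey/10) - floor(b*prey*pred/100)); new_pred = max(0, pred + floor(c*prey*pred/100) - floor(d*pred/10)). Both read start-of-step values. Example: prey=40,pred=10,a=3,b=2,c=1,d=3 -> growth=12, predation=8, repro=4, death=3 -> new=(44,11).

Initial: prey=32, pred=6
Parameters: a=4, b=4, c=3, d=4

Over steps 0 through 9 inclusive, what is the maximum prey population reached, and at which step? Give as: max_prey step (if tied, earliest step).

Step 1: prey: 32+12-7=37; pred: 6+5-2=9
Step 2: prey: 37+14-13=38; pred: 9+9-3=15
Step 3: prey: 38+15-22=31; pred: 15+17-6=26
Step 4: prey: 31+12-32=11; pred: 26+24-10=40
Step 5: prey: 11+4-17=0; pred: 40+13-16=37
Step 6: prey: 0+0-0=0; pred: 37+0-14=23
Step 7: prey: 0+0-0=0; pred: 23+0-9=14
Step 8: prey: 0+0-0=0; pred: 14+0-5=9
Step 9: prey: 0+0-0=0; pred: 9+0-3=6
Max prey = 38 at step 2

Answer: 38 2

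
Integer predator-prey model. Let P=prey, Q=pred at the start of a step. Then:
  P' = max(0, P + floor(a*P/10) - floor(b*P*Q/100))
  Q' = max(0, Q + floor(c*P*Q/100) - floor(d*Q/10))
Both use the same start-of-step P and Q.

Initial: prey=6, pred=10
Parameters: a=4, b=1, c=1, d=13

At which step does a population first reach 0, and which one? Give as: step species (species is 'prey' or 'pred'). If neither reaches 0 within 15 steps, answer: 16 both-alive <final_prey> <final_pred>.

Answer: 1 pred

Derivation:
Step 1: prey: 6+2-0=8; pred: 10+0-13=0
First extinction: pred at step 1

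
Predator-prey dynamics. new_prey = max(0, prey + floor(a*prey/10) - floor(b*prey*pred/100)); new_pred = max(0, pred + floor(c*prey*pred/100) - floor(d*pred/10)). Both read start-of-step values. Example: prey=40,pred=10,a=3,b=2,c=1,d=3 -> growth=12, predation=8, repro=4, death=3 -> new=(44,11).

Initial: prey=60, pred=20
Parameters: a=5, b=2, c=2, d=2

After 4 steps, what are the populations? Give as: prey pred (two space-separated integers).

Answer: 0 117

Derivation:
Step 1: prey: 60+30-24=66; pred: 20+24-4=40
Step 2: prey: 66+33-52=47; pred: 40+52-8=84
Step 3: prey: 47+23-78=0; pred: 84+78-16=146
Step 4: prey: 0+0-0=0; pred: 146+0-29=117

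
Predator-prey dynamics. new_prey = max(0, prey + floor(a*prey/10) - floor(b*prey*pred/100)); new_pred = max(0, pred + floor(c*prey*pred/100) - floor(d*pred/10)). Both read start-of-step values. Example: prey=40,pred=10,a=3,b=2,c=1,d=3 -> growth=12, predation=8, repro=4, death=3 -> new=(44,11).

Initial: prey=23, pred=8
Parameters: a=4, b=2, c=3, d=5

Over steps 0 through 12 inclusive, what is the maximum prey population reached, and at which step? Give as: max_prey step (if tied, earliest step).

Step 1: prey: 23+9-3=29; pred: 8+5-4=9
Step 2: prey: 29+11-5=35; pred: 9+7-4=12
Step 3: prey: 35+14-8=41; pred: 12+12-6=18
Step 4: prey: 41+16-14=43; pred: 18+22-9=31
Step 5: prey: 43+17-26=34; pred: 31+39-15=55
Step 6: prey: 34+13-37=10; pred: 55+56-27=84
Step 7: prey: 10+4-16=0; pred: 84+25-42=67
Step 8: prey: 0+0-0=0; pred: 67+0-33=34
Step 9: prey: 0+0-0=0; pred: 34+0-17=17
Step 10: prey: 0+0-0=0; pred: 17+0-8=9
Step 11: prey: 0+0-0=0; pred: 9+0-4=5
Step 12: prey: 0+0-0=0; pred: 5+0-2=3
Max prey = 43 at step 4

Answer: 43 4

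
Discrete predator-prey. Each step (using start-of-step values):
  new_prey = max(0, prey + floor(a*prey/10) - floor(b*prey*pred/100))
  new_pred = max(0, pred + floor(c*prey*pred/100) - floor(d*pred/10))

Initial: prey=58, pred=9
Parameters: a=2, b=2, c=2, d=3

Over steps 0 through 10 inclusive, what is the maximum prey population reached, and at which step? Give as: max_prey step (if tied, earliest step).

Step 1: prey: 58+11-10=59; pred: 9+10-2=17
Step 2: prey: 59+11-20=50; pred: 17+20-5=32
Step 3: prey: 50+10-32=28; pred: 32+32-9=55
Step 4: prey: 28+5-30=3; pred: 55+30-16=69
Step 5: prey: 3+0-4=0; pred: 69+4-20=53
Step 6: prey: 0+0-0=0; pred: 53+0-15=38
Step 7: prey: 0+0-0=0; pred: 38+0-11=27
Step 8: prey: 0+0-0=0; pred: 27+0-8=19
Step 9: prey: 0+0-0=0; pred: 19+0-5=14
Step 10: prey: 0+0-0=0; pred: 14+0-4=10
Max prey = 59 at step 1

Answer: 59 1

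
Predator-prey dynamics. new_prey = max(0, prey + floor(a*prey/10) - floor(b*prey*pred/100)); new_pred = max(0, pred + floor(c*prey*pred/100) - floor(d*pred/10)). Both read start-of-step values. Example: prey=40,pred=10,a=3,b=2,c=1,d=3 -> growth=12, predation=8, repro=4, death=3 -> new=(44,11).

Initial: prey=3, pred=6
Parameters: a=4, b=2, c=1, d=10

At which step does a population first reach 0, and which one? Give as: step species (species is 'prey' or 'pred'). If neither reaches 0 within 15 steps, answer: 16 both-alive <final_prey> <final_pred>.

Step 1: prey: 3+1-0=4; pred: 6+0-6=0
First extinction: pred at step 1

Answer: 1 pred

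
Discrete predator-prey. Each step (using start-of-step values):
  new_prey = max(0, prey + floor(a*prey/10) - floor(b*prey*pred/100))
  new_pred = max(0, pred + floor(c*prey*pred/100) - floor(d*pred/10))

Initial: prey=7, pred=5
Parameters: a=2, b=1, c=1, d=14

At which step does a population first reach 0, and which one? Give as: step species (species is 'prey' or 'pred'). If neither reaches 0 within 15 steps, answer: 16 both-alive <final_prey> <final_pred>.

Step 1: prey: 7+1-0=8; pred: 5+0-7=0
First extinction: pred at step 1

Answer: 1 pred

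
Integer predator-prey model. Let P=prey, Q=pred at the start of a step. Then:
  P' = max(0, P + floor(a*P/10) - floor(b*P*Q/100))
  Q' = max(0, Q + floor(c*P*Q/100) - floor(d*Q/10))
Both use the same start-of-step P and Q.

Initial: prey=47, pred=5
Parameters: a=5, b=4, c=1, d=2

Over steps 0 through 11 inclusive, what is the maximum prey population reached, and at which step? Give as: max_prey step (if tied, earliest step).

Step 1: prey: 47+23-9=61; pred: 5+2-1=6
Step 2: prey: 61+30-14=77; pred: 6+3-1=8
Step 3: prey: 77+38-24=91; pred: 8+6-1=13
Step 4: prey: 91+45-47=89; pred: 13+11-2=22
Step 5: prey: 89+44-78=55; pred: 22+19-4=37
Step 6: prey: 55+27-81=1; pred: 37+20-7=50
Step 7: prey: 1+0-2=0; pred: 50+0-10=40
Step 8: prey: 0+0-0=0; pred: 40+0-8=32
Step 9: prey: 0+0-0=0; pred: 32+0-6=26
Step 10: prey: 0+0-0=0; pred: 26+0-5=21
Step 11: prey: 0+0-0=0; pred: 21+0-4=17
Max prey = 91 at step 3

Answer: 91 3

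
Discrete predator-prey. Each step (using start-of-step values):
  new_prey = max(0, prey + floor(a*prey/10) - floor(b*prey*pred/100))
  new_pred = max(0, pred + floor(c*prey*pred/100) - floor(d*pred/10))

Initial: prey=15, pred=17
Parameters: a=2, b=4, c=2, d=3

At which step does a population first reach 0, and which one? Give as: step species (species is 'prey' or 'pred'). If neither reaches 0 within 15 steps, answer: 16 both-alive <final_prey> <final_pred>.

Step 1: prey: 15+3-10=8; pred: 17+5-5=17
Step 2: prey: 8+1-5=4; pred: 17+2-5=14
Step 3: prey: 4+0-2=2; pred: 14+1-4=11
Step 4: prey: 2+0-0=2; pred: 11+0-3=8
Step 5: prey: 2+0-0=2; pred: 8+0-2=6
Step 6: prey: 2+0-0=2; pred: 6+0-1=5
Step 7: prey: 2+0-0=2; pred: 5+0-1=4
Step 8: prey: 2+0-0=2; pred: 4+0-1=3
Step 9: prey: 2+0-0=2; pred: 3+0-0=3
Steps 10-15: state stable at prey=2, pred=3 (no change)
No extinction within 15 steps

Answer: 16 both-alive 2 3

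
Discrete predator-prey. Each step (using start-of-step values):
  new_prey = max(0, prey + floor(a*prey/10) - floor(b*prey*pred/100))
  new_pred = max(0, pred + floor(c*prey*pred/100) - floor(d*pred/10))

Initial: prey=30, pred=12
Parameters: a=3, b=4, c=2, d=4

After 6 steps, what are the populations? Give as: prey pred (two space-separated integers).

Step 1: prey: 30+9-14=25; pred: 12+7-4=15
Step 2: prey: 25+7-15=17; pred: 15+7-6=16
Step 3: prey: 17+5-10=12; pred: 16+5-6=15
Step 4: prey: 12+3-7=8; pred: 15+3-6=12
Step 5: prey: 8+2-3=7; pred: 12+1-4=9
Step 6: prey: 7+2-2=7; pred: 9+1-3=7

Answer: 7 7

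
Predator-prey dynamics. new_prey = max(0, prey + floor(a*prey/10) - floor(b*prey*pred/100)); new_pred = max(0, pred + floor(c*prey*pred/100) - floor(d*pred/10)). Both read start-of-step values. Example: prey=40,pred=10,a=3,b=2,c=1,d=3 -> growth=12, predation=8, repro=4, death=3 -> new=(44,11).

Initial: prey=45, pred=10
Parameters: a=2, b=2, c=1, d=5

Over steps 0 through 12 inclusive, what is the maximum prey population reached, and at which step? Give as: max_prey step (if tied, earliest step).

Answer: 57 12

Derivation:
Step 1: prey: 45+9-9=45; pred: 10+4-5=9
Step 2: prey: 45+9-8=46; pred: 9+4-4=9
Step 3: prey: 46+9-8=47; pred: 9+4-4=9
Step 4: prey: 47+9-8=48; pred: 9+4-4=9
Step 5: prey: 48+9-8=49; pred: 9+4-4=9
Step 6: prey: 49+9-8=50; pred: 9+4-4=9
Step 7: prey: 50+10-9=51; pred: 9+4-4=9
Step 8: prey: 51+10-9=52; pred: 9+4-4=9
Step 9: prey: 52+10-9=53; pred: 9+4-4=9
Step 10: prey: 53+10-9=54; pred: 9+4-4=9
Step 11: prey: 54+10-9=55; pred: 9+4-4=9
Step 12: prey: 55+11-9=57; pred: 9+4-4=9
Max prey = 57 at step 12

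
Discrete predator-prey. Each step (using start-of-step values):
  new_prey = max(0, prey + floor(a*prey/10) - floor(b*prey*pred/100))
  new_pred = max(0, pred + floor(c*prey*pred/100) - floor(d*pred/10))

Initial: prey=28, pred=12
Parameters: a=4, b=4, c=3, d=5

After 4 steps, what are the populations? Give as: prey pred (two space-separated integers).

Answer: 6 18

Derivation:
Step 1: prey: 28+11-13=26; pred: 12+10-6=16
Step 2: prey: 26+10-16=20; pred: 16+12-8=20
Step 3: prey: 20+8-16=12; pred: 20+12-10=22
Step 4: prey: 12+4-10=6; pred: 22+7-11=18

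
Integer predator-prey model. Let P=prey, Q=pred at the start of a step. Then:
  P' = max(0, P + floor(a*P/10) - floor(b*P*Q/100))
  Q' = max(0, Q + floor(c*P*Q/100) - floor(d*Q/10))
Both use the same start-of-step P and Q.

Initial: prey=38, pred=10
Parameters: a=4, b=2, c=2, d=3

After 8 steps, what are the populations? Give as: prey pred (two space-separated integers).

Step 1: prey: 38+15-7=46; pred: 10+7-3=14
Step 2: prey: 46+18-12=52; pred: 14+12-4=22
Step 3: prey: 52+20-22=50; pred: 22+22-6=38
Step 4: prey: 50+20-38=32; pred: 38+38-11=65
Step 5: prey: 32+12-41=3; pred: 65+41-19=87
Step 6: prey: 3+1-5=0; pred: 87+5-26=66
Step 7: prey: 0+0-0=0; pred: 66+0-19=47
Step 8: prey: 0+0-0=0; pred: 47+0-14=33

Answer: 0 33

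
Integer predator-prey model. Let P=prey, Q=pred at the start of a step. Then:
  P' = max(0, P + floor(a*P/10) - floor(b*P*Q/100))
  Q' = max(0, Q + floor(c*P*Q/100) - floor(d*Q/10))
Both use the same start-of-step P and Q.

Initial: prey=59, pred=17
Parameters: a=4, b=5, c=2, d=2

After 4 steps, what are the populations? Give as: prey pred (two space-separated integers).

Answer: 0 32

Derivation:
Step 1: prey: 59+23-50=32; pred: 17+20-3=34
Step 2: prey: 32+12-54=0; pred: 34+21-6=49
Step 3: prey: 0+0-0=0; pred: 49+0-9=40
Step 4: prey: 0+0-0=0; pred: 40+0-8=32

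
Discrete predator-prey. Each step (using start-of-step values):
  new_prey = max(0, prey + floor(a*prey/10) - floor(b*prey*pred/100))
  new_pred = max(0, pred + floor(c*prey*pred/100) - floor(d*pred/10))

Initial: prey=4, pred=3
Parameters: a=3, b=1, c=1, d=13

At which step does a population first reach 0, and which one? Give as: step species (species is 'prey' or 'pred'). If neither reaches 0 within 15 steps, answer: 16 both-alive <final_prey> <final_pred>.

Step 1: prey: 4+1-0=5; pred: 3+0-3=0
First extinction: pred at step 1

Answer: 1 pred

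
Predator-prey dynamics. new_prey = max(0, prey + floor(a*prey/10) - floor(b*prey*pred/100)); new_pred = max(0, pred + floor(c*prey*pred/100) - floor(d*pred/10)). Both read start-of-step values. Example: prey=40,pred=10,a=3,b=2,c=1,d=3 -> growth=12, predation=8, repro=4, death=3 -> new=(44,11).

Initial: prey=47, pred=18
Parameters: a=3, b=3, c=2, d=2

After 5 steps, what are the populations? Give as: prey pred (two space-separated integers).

Answer: 0 32

Derivation:
Step 1: prey: 47+14-25=36; pred: 18+16-3=31
Step 2: prey: 36+10-33=13; pred: 31+22-6=47
Step 3: prey: 13+3-18=0; pred: 47+12-9=50
Step 4: prey: 0+0-0=0; pred: 50+0-10=40
Step 5: prey: 0+0-0=0; pred: 40+0-8=32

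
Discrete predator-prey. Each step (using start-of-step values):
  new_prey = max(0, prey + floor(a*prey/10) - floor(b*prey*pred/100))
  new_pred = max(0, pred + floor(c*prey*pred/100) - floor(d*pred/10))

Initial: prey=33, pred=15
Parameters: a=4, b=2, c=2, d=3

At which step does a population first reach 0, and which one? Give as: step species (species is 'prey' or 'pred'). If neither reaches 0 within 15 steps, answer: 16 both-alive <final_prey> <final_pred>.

Step 1: prey: 33+13-9=37; pred: 15+9-4=20
Step 2: prey: 37+14-14=37; pred: 20+14-6=28
Step 3: prey: 37+14-20=31; pred: 28+20-8=40
Step 4: prey: 31+12-24=19; pred: 40+24-12=52
Step 5: prey: 19+7-19=7; pred: 52+19-15=56
Step 6: prey: 7+2-7=2; pred: 56+7-16=47
Step 7: prey: 2+0-1=1; pred: 47+1-14=34
Step 8: prey: 1+0-0=1; pred: 34+0-10=24
Step 9: prey: 1+0-0=1; pred: 24+0-7=17
Step 10: prey: 1+0-0=1; pred: 17+0-5=12
Step 11: prey: 1+0-0=1; pred: 12+0-3=9
Step 12: prey: 1+0-0=1; pred: 9+0-2=7
Step 13: prey: 1+0-0=1; pred: 7+0-2=5
Step 14: prey: 1+0-0=1; pred: 5+0-1=4
Step 15: prey: 1+0-0=1; pred: 4+0-1=3
No extinction within 15 steps

Answer: 16 both-alive 1 3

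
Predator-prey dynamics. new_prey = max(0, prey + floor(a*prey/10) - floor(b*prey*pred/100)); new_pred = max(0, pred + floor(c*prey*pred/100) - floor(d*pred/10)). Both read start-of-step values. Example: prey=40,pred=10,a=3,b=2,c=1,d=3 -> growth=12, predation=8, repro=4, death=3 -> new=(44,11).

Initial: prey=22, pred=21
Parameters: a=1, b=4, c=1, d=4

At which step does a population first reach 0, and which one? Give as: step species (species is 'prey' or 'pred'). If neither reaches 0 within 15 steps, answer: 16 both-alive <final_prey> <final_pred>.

Answer: 16 both-alive 2 2

Derivation:
Step 1: prey: 22+2-18=6; pred: 21+4-8=17
Step 2: prey: 6+0-4=2; pred: 17+1-6=12
Step 3: prey: 2+0-0=2; pred: 12+0-4=8
Step 4: prey: 2+0-0=2; pred: 8+0-3=5
Step 5: prey: 2+0-0=2; pred: 5+0-2=3
Step 6: prey: 2+0-0=2; pred: 3+0-1=2
Step 7: prey: 2+0-0=2; pred: 2+0-0=2
Steps 8-15: state stable at prey=2, pred=2 (no change)
No extinction within 15 steps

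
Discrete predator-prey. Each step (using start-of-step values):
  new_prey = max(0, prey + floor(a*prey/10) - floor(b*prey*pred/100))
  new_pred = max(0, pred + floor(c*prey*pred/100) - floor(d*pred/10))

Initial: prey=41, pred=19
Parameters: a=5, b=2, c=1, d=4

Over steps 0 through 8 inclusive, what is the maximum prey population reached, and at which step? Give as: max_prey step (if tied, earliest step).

Answer: 62 4

Derivation:
Step 1: prey: 41+20-15=46; pred: 19+7-7=19
Step 2: prey: 46+23-17=52; pred: 19+8-7=20
Step 3: prey: 52+26-20=58; pred: 20+10-8=22
Step 4: prey: 58+29-25=62; pred: 22+12-8=26
Step 5: prey: 62+31-32=61; pred: 26+16-10=32
Step 6: prey: 61+30-39=52; pred: 32+19-12=39
Step 7: prey: 52+26-40=38; pred: 39+20-15=44
Step 8: prey: 38+19-33=24; pred: 44+16-17=43
Max prey = 62 at step 4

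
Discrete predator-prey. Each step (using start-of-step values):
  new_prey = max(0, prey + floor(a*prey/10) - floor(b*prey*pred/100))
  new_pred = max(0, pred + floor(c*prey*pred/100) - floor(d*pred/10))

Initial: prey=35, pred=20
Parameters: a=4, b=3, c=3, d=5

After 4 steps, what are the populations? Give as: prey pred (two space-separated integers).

Answer: 0 21

Derivation:
Step 1: prey: 35+14-21=28; pred: 20+21-10=31
Step 2: prey: 28+11-26=13; pred: 31+26-15=42
Step 3: prey: 13+5-16=2; pred: 42+16-21=37
Step 4: prey: 2+0-2=0; pred: 37+2-18=21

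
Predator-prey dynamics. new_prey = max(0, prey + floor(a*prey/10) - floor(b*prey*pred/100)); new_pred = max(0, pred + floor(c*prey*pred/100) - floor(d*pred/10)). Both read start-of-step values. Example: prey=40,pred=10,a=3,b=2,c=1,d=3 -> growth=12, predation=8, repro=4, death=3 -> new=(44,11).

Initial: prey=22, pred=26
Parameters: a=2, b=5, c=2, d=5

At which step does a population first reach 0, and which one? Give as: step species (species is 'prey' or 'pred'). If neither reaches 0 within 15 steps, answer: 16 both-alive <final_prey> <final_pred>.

Step 1: prey: 22+4-28=0; pred: 26+11-13=24
First extinction: prey at step 1

Answer: 1 prey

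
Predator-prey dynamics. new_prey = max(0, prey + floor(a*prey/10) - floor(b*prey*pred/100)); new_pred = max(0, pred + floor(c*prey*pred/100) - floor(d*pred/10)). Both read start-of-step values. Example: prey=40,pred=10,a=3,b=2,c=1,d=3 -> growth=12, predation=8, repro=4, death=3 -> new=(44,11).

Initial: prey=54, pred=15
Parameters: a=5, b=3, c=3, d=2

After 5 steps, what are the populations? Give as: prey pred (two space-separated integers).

Step 1: prey: 54+27-24=57; pred: 15+24-3=36
Step 2: prey: 57+28-61=24; pred: 36+61-7=90
Step 3: prey: 24+12-64=0; pred: 90+64-18=136
Step 4: prey: 0+0-0=0; pred: 136+0-27=109
Step 5: prey: 0+0-0=0; pred: 109+0-21=88

Answer: 0 88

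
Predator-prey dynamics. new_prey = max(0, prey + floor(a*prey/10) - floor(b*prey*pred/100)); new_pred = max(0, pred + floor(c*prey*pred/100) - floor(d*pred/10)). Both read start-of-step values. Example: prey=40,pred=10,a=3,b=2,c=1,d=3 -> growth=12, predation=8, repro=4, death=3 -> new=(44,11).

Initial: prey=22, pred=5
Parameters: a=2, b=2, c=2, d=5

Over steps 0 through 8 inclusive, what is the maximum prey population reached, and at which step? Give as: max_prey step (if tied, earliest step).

Step 1: prey: 22+4-2=24; pred: 5+2-2=5
Step 2: prey: 24+4-2=26; pred: 5+2-2=5
Step 3: prey: 26+5-2=29; pred: 5+2-2=5
Step 4: prey: 29+5-2=32; pred: 5+2-2=5
Step 5: prey: 32+6-3=35; pred: 5+3-2=6
Step 6: prey: 35+7-4=38; pred: 6+4-3=7
Step 7: prey: 38+7-5=40; pred: 7+5-3=9
Step 8: prey: 40+8-7=41; pred: 9+7-4=12
Max prey = 41 at step 8

Answer: 41 8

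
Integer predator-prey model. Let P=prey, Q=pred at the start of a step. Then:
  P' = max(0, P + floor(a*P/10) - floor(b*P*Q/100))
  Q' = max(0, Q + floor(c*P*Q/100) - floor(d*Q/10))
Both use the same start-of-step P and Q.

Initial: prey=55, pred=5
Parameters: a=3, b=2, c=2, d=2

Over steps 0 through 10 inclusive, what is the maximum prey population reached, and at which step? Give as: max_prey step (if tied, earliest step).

Answer: 74 2

Derivation:
Step 1: prey: 55+16-5=66; pred: 5+5-1=9
Step 2: prey: 66+19-11=74; pred: 9+11-1=19
Step 3: prey: 74+22-28=68; pred: 19+28-3=44
Step 4: prey: 68+20-59=29; pred: 44+59-8=95
Step 5: prey: 29+8-55=0; pred: 95+55-19=131
Step 6: prey: 0+0-0=0; pred: 131+0-26=105
Step 7: prey: 0+0-0=0; pred: 105+0-21=84
Step 8: prey: 0+0-0=0; pred: 84+0-16=68
Step 9: prey: 0+0-0=0; pred: 68+0-13=55
Step 10: prey: 0+0-0=0; pred: 55+0-11=44
Max prey = 74 at step 2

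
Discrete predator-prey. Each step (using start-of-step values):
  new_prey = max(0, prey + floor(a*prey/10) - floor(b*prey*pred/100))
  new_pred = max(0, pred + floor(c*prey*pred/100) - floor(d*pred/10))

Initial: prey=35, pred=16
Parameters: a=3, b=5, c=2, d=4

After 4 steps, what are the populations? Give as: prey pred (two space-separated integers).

Step 1: prey: 35+10-28=17; pred: 16+11-6=21
Step 2: prey: 17+5-17=5; pred: 21+7-8=20
Step 3: prey: 5+1-5=1; pred: 20+2-8=14
Step 4: prey: 1+0-0=1; pred: 14+0-5=9

Answer: 1 9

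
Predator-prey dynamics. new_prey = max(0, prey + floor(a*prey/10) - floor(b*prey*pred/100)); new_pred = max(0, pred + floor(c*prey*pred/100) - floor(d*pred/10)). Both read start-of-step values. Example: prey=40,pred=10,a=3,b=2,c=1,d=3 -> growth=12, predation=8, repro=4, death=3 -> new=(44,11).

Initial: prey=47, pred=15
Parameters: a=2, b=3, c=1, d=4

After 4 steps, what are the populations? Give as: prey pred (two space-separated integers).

Step 1: prey: 47+9-21=35; pred: 15+7-6=16
Step 2: prey: 35+7-16=26; pred: 16+5-6=15
Step 3: prey: 26+5-11=20; pred: 15+3-6=12
Step 4: prey: 20+4-7=17; pred: 12+2-4=10

Answer: 17 10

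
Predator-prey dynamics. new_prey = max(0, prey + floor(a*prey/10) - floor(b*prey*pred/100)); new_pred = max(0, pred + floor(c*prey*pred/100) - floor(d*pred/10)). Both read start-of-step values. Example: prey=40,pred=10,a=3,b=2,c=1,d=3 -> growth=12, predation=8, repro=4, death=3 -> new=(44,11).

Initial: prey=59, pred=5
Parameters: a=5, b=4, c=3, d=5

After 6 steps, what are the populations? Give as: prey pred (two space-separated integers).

Step 1: prey: 59+29-11=77; pred: 5+8-2=11
Step 2: prey: 77+38-33=82; pred: 11+25-5=31
Step 3: prey: 82+41-101=22; pred: 31+76-15=92
Step 4: prey: 22+11-80=0; pred: 92+60-46=106
Step 5: prey: 0+0-0=0; pred: 106+0-53=53
Step 6: prey: 0+0-0=0; pred: 53+0-26=27

Answer: 0 27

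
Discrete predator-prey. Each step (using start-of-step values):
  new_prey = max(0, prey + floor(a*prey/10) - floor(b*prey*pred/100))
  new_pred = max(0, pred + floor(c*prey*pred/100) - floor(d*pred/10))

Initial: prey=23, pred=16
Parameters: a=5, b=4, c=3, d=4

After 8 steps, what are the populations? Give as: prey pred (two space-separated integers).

Answer: 4 3

Derivation:
Step 1: prey: 23+11-14=20; pred: 16+11-6=21
Step 2: prey: 20+10-16=14; pred: 21+12-8=25
Step 3: prey: 14+7-14=7; pred: 25+10-10=25
Step 4: prey: 7+3-7=3; pred: 25+5-10=20
Step 5: prey: 3+1-2=2; pred: 20+1-8=13
Step 6: prey: 2+1-1=2; pred: 13+0-5=8
Step 7: prey: 2+1-0=3; pred: 8+0-3=5
Step 8: prey: 3+1-0=4; pred: 5+0-2=3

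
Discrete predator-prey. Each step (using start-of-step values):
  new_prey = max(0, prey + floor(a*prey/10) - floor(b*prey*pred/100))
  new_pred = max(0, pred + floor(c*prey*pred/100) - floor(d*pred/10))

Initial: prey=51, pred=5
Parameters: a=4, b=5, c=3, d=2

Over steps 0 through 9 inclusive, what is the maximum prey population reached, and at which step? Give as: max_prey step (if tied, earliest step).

Answer: 59 1

Derivation:
Step 1: prey: 51+20-12=59; pred: 5+7-1=11
Step 2: prey: 59+23-32=50; pred: 11+19-2=28
Step 3: prey: 50+20-70=0; pred: 28+42-5=65
Step 4: prey: 0+0-0=0; pred: 65+0-13=52
Step 5: prey: 0+0-0=0; pred: 52+0-10=42
Step 6: prey: 0+0-0=0; pred: 42+0-8=34
Step 7: prey: 0+0-0=0; pred: 34+0-6=28
Step 8: prey: 0+0-0=0; pred: 28+0-5=23
Step 9: prey: 0+0-0=0; pred: 23+0-4=19
Max prey = 59 at step 1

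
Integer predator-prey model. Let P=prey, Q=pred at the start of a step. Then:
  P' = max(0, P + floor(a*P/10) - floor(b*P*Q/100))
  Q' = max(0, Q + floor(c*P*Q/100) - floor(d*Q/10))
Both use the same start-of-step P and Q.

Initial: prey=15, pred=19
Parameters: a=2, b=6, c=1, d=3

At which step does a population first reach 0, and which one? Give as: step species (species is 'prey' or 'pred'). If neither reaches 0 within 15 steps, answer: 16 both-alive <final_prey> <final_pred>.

Step 1: prey: 15+3-17=1; pred: 19+2-5=16
Step 2: prey: 1+0-0=1; pred: 16+0-4=12
Step 3: prey: 1+0-0=1; pred: 12+0-3=9
Step 4: prey: 1+0-0=1; pred: 9+0-2=7
Step 5: prey: 1+0-0=1; pred: 7+0-2=5
Step 6: prey: 1+0-0=1; pred: 5+0-1=4
Step 7: prey: 1+0-0=1; pred: 4+0-1=3
Step 8: prey: 1+0-0=1; pred: 3+0-0=3
Steps 9-15: state stable at prey=1, pred=3 (no change)
No extinction within 15 steps

Answer: 16 both-alive 1 3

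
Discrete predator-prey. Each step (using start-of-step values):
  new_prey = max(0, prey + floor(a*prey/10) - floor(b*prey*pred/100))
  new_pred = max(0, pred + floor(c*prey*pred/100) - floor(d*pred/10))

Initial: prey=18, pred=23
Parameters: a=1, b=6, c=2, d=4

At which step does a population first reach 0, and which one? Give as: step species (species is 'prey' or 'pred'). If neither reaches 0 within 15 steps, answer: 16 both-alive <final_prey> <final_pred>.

Answer: 1 prey

Derivation:
Step 1: prey: 18+1-24=0; pred: 23+8-9=22
First extinction: prey at step 1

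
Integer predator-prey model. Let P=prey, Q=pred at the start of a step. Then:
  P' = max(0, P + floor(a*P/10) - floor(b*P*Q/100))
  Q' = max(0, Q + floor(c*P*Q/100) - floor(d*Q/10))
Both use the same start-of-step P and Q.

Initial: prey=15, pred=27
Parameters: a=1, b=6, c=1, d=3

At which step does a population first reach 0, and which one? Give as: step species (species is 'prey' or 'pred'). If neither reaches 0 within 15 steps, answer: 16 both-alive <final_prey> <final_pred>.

Answer: 1 prey

Derivation:
Step 1: prey: 15+1-24=0; pred: 27+4-8=23
First extinction: prey at step 1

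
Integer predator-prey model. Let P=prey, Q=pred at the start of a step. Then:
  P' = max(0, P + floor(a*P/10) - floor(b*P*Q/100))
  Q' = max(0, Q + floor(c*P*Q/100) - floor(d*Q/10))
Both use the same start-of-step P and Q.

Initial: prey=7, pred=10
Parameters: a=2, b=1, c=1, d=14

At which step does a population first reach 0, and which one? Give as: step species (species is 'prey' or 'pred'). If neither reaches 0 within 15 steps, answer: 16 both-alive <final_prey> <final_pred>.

Step 1: prey: 7+1-0=8; pred: 10+0-14=0
First extinction: pred at step 1

Answer: 1 pred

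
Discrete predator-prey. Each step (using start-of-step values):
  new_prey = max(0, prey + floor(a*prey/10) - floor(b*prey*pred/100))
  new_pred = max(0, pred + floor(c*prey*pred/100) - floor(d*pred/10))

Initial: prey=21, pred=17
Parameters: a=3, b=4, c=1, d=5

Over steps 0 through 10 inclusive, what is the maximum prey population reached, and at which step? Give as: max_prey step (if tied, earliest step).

Step 1: prey: 21+6-14=13; pred: 17+3-8=12
Step 2: prey: 13+3-6=10; pred: 12+1-6=7
Step 3: prey: 10+3-2=11; pred: 7+0-3=4
Step 4: prey: 11+3-1=13; pred: 4+0-2=2
Step 5: prey: 13+3-1=15; pred: 2+0-1=1
Step 6: prey: 15+4-0=19; pred: 1+0-0=1
Step 7: prey: 19+5-0=24; pred: 1+0-0=1
Step 8: prey: 24+7-0=31; pred: 1+0-0=1
Step 9: prey: 31+9-1=39; pred: 1+0-0=1
Step 10: prey: 39+11-1=49; pred: 1+0-0=1
Max prey = 49 at step 10

Answer: 49 10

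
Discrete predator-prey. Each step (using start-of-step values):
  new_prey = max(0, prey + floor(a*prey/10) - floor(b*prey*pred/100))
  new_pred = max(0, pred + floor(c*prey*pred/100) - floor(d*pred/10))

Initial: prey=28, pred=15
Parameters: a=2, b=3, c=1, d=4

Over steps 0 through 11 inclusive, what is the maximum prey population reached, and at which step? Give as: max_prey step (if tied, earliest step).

Step 1: prey: 28+5-12=21; pred: 15+4-6=13
Step 2: prey: 21+4-8=17; pred: 13+2-5=10
Step 3: prey: 17+3-5=15; pred: 10+1-4=7
Step 4: prey: 15+3-3=15; pred: 7+1-2=6
Step 5: prey: 15+3-2=16; pred: 6+0-2=4
Step 6: prey: 16+3-1=18; pred: 4+0-1=3
Step 7: prey: 18+3-1=20; pred: 3+0-1=2
Step 8: prey: 20+4-1=23; pred: 2+0-0=2
Step 9: prey: 23+4-1=26; pred: 2+0-0=2
Step 10: prey: 26+5-1=30; pred: 2+0-0=2
Step 11: prey: 30+6-1=35; pred: 2+0-0=2
Max prey = 35 at step 11

Answer: 35 11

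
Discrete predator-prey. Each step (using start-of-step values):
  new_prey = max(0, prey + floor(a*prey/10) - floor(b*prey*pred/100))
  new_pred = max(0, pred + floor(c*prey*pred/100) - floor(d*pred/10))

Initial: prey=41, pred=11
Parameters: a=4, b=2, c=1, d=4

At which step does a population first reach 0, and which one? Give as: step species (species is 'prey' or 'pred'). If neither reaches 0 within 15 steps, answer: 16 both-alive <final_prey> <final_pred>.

Step 1: prey: 41+16-9=48; pred: 11+4-4=11
Step 2: prey: 48+19-10=57; pred: 11+5-4=12
Step 3: prey: 57+22-13=66; pred: 12+6-4=14
Step 4: prey: 66+26-18=74; pred: 14+9-5=18
Step 5: prey: 74+29-26=77; pred: 18+13-7=24
Step 6: prey: 77+30-36=71; pred: 24+18-9=33
Step 7: prey: 71+28-46=53; pred: 33+23-13=43
Step 8: prey: 53+21-45=29; pred: 43+22-17=48
Step 9: prey: 29+11-27=13; pred: 48+13-19=42
Step 10: prey: 13+5-10=8; pred: 42+5-16=31
Step 11: prey: 8+3-4=7; pred: 31+2-12=21
Step 12: prey: 7+2-2=7; pred: 21+1-8=14
Step 13: prey: 7+2-1=8; pred: 14+0-5=9
Step 14: prey: 8+3-1=10; pred: 9+0-3=6
Step 15: prey: 10+4-1=13; pred: 6+0-2=4
No extinction within 15 steps

Answer: 16 both-alive 13 4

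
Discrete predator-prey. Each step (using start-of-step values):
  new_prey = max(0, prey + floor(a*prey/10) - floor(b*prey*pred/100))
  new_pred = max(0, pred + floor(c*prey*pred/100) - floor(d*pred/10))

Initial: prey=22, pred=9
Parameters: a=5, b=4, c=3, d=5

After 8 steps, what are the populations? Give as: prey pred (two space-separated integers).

Answer: 2 11

Derivation:
Step 1: prey: 22+11-7=26; pred: 9+5-4=10
Step 2: prey: 26+13-10=29; pred: 10+7-5=12
Step 3: prey: 29+14-13=30; pred: 12+10-6=16
Step 4: prey: 30+15-19=26; pred: 16+14-8=22
Step 5: prey: 26+13-22=17; pred: 22+17-11=28
Step 6: prey: 17+8-19=6; pred: 28+14-14=28
Step 7: prey: 6+3-6=3; pred: 28+5-14=19
Step 8: prey: 3+1-2=2; pred: 19+1-9=11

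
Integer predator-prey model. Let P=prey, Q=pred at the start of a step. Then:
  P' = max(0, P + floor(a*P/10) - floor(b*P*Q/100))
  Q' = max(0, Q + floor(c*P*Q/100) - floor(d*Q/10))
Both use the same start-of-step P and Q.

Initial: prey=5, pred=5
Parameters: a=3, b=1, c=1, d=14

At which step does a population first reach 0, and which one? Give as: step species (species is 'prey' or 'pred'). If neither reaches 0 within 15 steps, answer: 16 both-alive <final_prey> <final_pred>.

Answer: 1 pred

Derivation:
Step 1: prey: 5+1-0=6; pred: 5+0-7=0
First extinction: pred at step 1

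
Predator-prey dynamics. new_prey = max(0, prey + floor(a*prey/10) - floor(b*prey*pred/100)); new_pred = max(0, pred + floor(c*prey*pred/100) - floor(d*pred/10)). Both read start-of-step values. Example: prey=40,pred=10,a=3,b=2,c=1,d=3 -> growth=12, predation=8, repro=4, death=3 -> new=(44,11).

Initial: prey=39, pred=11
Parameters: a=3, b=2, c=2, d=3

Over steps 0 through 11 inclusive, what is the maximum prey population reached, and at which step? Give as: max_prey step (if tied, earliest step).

Step 1: prey: 39+11-8=42; pred: 11+8-3=16
Step 2: prey: 42+12-13=41; pred: 16+13-4=25
Step 3: prey: 41+12-20=33; pred: 25+20-7=38
Step 4: prey: 33+9-25=17; pred: 38+25-11=52
Step 5: prey: 17+5-17=5; pred: 52+17-15=54
Step 6: prey: 5+1-5=1; pred: 54+5-16=43
Step 7: prey: 1+0-0=1; pred: 43+0-12=31
Step 8: prey: 1+0-0=1; pred: 31+0-9=22
Step 9: prey: 1+0-0=1; pred: 22+0-6=16
Step 10: prey: 1+0-0=1; pred: 16+0-4=12
Step 11: prey: 1+0-0=1; pred: 12+0-3=9
Max prey = 42 at step 1

Answer: 42 1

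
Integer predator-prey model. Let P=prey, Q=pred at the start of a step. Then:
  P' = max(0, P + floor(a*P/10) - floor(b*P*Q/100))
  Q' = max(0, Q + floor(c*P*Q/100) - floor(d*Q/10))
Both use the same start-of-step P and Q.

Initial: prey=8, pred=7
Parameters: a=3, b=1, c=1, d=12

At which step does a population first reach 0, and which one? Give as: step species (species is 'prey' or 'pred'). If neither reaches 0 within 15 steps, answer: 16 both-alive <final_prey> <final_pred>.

Answer: 1 pred

Derivation:
Step 1: prey: 8+2-0=10; pred: 7+0-8=0
First extinction: pred at step 1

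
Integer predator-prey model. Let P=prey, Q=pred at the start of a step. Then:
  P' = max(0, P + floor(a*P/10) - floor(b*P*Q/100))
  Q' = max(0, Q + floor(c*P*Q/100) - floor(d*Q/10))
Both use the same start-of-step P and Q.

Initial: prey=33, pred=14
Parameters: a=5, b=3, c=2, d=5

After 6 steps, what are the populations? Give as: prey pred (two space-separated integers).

Answer: 12 25

Derivation:
Step 1: prey: 33+16-13=36; pred: 14+9-7=16
Step 2: prey: 36+18-17=37; pred: 16+11-8=19
Step 3: prey: 37+18-21=34; pred: 19+14-9=24
Step 4: prey: 34+17-24=27; pred: 24+16-12=28
Step 5: prey: 27+13-22=18; pred: 28+15-14=29
Step 6: prey: 18+9-15=12; pred: 29+10-14=25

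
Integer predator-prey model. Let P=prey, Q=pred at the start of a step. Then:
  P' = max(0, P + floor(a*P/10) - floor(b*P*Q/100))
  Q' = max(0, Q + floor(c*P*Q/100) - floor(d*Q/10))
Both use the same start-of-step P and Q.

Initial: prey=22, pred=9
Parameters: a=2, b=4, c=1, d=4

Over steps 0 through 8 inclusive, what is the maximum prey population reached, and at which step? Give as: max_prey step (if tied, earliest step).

Answer: 26 8

Derivation:
Step 1: prey: 22+4-7=19; pred: 9+1-3=7
Step 2: prey: 19+3-5=17; pred: 7+1-2=6
Step 3: prey: 17+3-4=16; pred: 6+1-2=5
Step 4: prey: 16+3-3=16; pred: 5+0-2=3
Step 5: prey: 16+3-1=18; pred: 3+0-1=2
Step 6: prey: 18+3-1=20; pred: 2+0-0=2
Step 7: prey: 20+4-1=23; pred: 2+0-0=2
Step 8: prey: 23+4-1=26; pred: 2+0-0=2
Max prey = 26 at step 8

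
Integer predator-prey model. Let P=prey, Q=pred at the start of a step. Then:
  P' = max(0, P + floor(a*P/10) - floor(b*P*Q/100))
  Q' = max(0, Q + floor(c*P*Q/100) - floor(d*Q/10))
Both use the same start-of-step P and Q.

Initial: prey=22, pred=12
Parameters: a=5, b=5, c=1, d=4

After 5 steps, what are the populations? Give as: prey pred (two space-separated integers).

Answer: 34 4

Derivation:
Step 1: prey: 22+11-13=20; pred: 12+2-4=10
Step 2: prey: 20+10-10=20; pred: 10+2-4=8
Step 3: prey: 20+10-8=22; pred: 8+1-3=6
Step 4: prey: 22+11-6=27; pred: 6+1-2=5
Step 5: prey: 27+13-6=34; pred: 5+1-2=4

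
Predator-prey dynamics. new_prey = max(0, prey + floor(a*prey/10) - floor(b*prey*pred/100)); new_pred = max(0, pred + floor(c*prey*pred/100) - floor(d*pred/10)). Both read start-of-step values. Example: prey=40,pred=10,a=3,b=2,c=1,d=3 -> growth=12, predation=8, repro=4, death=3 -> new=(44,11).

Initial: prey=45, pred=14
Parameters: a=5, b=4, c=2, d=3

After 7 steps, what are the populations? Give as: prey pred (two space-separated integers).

Answer: 0 12

Derivation:
Step 1: prey: 45+22-25=42; pred: 14+12-4=22
Step 2: prey: 42+21-36=27; pred: 22+18-6=34
Step 3: prey: 27+13-36=4; pred: 34+18-10=42
Step 4: prey: 4+2-6=0; pred: 42+3-12=33
Step 5: prey: 0+0-0=0; pred: 33+0-9=24
Step 6: prey: 0+0-0=0; pred: 24+0-7=17
Step 7: prey: 0+0-0=0; pred: 17+0-5=12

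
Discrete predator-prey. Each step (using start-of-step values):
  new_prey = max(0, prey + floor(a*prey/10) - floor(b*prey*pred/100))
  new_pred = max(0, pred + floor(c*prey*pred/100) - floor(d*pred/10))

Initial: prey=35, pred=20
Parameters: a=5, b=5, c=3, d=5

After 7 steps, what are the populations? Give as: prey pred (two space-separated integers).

Step 1: prey: 35+17-35=17; pred: 20+21-10=31
Step 2: prey: 17+8-26=0; pred: 31+15-15=31
Step 3: prey: 0+0-0=0; pred: 31+0-15=16
Step 4: prey: 0+0-0=0; pred: 16+0-8=8
Step 5: prey: 0+0-0=0; pred: 8+0-4=4
Step 6: prey: 0+0-0=0; pred: 4+0-2=2
Step 7: prey: 0+0-0=0; pred: 2+0-1=1

Answer: 0 1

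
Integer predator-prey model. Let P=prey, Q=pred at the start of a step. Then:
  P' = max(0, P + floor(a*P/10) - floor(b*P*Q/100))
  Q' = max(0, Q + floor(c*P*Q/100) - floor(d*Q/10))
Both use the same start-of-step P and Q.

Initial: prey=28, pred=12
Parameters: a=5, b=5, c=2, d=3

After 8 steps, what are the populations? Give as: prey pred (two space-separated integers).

Answer: 3 7

Derivation:
Step 1: prey: 28+14-16=26; pred: 12+6-3=15
Step 2: prey: 26+13-19=20; pred: 15+7-4=18
Step 3: prey: 20+10-18=12; pred: 18+7-5=20
Step 4: prey: 12+6-12=6; pred: 20+4-6=18
Step 5: prey: 6+3-5=4; pred: 18+2-5=15
Step 6: prey: 4+2-3=3; pred: 15+1-4=12
Step 7: prey: 3+1-1=3; pred: 12+0-3=9
Step 8: prey: 3+1-1=3; pred: 9+0-2=7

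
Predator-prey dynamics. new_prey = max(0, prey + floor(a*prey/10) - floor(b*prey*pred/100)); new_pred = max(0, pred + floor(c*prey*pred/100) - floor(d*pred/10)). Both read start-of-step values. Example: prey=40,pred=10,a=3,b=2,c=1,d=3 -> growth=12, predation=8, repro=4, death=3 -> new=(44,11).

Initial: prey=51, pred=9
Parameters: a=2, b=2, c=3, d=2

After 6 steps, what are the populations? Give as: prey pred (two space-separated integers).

Step 1: prey: 51+10-9=52; pred: 9+13-1=21
Step 2: prey: 52+10-21=41; pred: 21+32-4=49
Step 3: prey: 41+8-40=9; pred: 49+60-9=100
Step 4: prey: 9+1-18=0; pred: 100+27-20=107
Step 5: prey: 0+0-0=0; pred: 107+0-21=86
Step 6: prey: 0+0-0=0; pred: 86+0-17=69

Answer: 0 69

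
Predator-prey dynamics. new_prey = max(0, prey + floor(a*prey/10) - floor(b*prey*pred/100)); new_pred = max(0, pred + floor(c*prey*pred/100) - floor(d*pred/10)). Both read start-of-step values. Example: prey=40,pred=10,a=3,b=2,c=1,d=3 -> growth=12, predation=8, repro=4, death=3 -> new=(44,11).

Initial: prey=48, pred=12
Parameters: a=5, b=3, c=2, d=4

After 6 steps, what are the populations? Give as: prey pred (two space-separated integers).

Answer: 0 23

Derivation:
Step 1: prey: 48+24-17=55; pred: 12+11-4=19
Step 2: prey: 55+27-31=51; pred: 19+20-7=32
Step 3: prey: 51+25-48=28; pred: 32+32-12=52
Step 4: prey: 28+14-43=0; pred: 52+29-20=61
Step 5: prey: 0+0-0=0; pred: 61+0-24=37
Step 6: prey: 0+0-0=0; pred: 37+0-14=23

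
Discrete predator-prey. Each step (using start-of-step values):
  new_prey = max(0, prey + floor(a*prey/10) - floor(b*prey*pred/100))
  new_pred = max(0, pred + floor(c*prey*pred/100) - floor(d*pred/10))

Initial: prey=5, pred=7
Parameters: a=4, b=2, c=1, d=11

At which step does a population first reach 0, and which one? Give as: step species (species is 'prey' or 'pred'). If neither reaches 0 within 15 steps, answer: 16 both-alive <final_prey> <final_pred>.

Step 1: prey: 5+2-0=7; pred: 7+0-7=0
First extinction: pred at step 1

Answer: 1 pred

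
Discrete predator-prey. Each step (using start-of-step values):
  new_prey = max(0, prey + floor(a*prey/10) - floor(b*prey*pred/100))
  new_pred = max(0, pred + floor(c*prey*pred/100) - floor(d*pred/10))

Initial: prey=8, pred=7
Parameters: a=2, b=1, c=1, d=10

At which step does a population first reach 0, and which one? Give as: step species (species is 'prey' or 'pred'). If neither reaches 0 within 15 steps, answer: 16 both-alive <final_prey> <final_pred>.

Step 1: prey: 8+1-0=9; pred: 7+0-7=0
First extinction: pred at step 1

Answer: 1 pred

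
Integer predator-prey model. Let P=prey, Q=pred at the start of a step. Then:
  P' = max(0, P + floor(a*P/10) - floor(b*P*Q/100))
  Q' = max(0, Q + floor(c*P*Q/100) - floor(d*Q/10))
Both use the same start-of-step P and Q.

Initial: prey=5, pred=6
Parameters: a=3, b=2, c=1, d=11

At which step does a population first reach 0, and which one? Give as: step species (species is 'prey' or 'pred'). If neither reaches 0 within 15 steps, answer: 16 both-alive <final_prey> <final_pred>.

Answer: 1 pred

Derivation:
Step 1: prey: 5+1-0=6; pred: 6+0-6=0
First extinction: pred at step 1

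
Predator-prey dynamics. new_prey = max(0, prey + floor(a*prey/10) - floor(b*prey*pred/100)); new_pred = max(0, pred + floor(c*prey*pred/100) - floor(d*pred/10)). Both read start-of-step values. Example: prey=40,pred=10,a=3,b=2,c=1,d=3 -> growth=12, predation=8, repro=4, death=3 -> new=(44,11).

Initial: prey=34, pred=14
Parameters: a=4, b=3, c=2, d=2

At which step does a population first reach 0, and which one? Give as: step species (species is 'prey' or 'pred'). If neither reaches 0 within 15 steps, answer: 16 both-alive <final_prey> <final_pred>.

Answer: 6 prey

Derivation:
Step 1: prey: 34+13-14=33; pred: 14+9-2=21
Step 2: prey: 33+13-20=26; pred: 21+13-4=30
Step 3: prey: 26+10-23=13; pred: 30+15-6=39
Step 4: prey: 13+5-15=3; pred: 39+10-7=42
Step 5: prey: 3+1-3=1; pred: 42+2-8=36
Step 6: prey: 1+0-1=0; pred: 36+0-7=29
First extinction: prey at step 6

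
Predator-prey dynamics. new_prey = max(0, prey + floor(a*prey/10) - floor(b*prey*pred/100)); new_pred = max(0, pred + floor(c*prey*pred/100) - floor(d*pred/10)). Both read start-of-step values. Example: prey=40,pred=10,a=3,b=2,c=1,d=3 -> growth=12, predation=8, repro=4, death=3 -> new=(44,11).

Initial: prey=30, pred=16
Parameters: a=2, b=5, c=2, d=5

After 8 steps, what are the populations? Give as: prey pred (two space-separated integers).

Step 1: prey: 30+6-24=12; pred: 16+9-8=17
Step 2: prey: 12+2-10=4; pred: 17+4-8=13
Step 3: prey: 4+0-2=2; pred: 13+1-6=8
Step 4: prey: 2+0-0=2; pred: 8+0-4=4
Step 5: prey: 2+0-0=2; pred: 4+0-2=2
Step 6: prey: 2+0-0=2; pred: 2+0-1=1
Step 7: prey: 2+0-0=2; pred: 1+0-0=1
Step 8: prey: 2+0-0=2; pred: 1+0-0=1

Answer: 2 1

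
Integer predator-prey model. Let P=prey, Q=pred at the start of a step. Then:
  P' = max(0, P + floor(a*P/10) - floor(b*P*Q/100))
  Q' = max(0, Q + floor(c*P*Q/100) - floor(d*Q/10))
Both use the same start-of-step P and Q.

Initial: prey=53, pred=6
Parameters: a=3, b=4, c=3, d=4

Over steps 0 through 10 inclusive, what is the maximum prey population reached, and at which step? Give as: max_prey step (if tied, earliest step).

Step 1: prey: 53+15-12=56; pred: 6+9-2=13
Step 2: prey: 56+16-29=43; pred: 13+21-5=29
Step 3: prey: 43+12-49=6; pred: 29+37-11=55
Step 4: prey: 6+1-13=0; pred: 55+9-22=42
Step 5: prey: 0+0-0=0; pred: 42+0-16=26
Step 6: prey: 0+0-0=0; pred: 26+0-10=16
Step 7: prey: 0+0-0=0; pred: 16+0-6=10
Step 8: prey: 0+0-0=0; pred: 10+0-4=6
Step 9: prey: 0+0-0=0; pred: 6+0-2=4
Step 10: prey: 0+0-0=0; pred: 4+0-1=3
Max prey = 56 at step 1

Answer: 56 1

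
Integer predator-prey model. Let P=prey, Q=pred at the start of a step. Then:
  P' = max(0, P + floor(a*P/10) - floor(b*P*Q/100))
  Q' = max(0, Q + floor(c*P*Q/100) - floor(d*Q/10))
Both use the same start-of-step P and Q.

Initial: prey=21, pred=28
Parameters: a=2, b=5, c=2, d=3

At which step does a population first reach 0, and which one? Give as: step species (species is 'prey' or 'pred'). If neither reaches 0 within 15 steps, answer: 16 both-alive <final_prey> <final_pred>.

Answer: 1 prey

Derivation:
Step 1: prey: 21+4-29=0; pred: 28+11-8=31
First extinction: prey at step 1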